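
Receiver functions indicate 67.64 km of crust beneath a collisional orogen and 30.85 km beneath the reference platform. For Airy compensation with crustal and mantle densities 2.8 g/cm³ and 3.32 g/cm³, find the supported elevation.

5.76 km

Excess crust Δ = 67.64 km − 30.85 km = 36.79 km, split between elevation h and root r with h + r = Δ.
Airy balance ρ_c h = (ρ_m − ρ_c) r gives r = h ρ_c/(ρ_m − ρ_c), so h (1 + ρ_c/(ρ_m − ρ_c)) = Δ, i.e. h = Δ (ρ_m − ρ_c)/ρ_m.
h = 36.79 km × 0.52/3.32 = 5.76 km.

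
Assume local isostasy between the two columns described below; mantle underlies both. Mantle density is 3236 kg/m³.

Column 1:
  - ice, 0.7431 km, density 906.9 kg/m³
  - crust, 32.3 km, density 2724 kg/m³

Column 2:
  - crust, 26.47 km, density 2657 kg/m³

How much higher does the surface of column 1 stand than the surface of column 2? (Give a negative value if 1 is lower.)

0.909 km

For any compensation level in the mantle, the mantle terms cancel and isostasy reduces to e = (Σt_1 − Σt_2) − (Σ(ρt)_1 − Σ(ρt)_2) / ρ_m.
Σt_1 = 33.0431 km; Σt_2 = 26.47 km; Σ(ρt)_1 = 88659.1174; Σ(ρt)_2 = 70330.79 (in km·kg/m³).
e = (33.0431 − 26.47) − (88659.1174 − 70330.79) / 3236 = 0.909 km.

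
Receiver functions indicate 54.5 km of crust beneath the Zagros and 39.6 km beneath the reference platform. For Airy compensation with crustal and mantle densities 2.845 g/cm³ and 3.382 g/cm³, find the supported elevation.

Excess crust Δ = 54.5 km − 39.6 km = 14.9 km, split between elevation h and root r with h + r = Δ.
Airy balance ρ_c h = (ρ_m − ρ_c) r gives r = h ρ_c/(ρ_m − ρ_c), so h (1 + ρ_c/(ρ_m − ρ_c)) = Δ, i.e. h = Δ (ρ_m − ρ_c)/ρ_m.
h = 14.9 km × 0.537/3.382 = 2.37 km.

2.37 km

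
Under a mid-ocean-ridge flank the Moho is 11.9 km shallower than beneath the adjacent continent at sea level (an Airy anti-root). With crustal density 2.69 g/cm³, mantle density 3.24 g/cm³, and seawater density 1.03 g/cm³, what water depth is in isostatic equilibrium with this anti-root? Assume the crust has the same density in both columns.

Replacing a thickness d of crust by seawater at the top must be balanced by replacing crust with mantle at the base: d (ρ_c − ρ_w) = a (ρ_m − ρ_c).
d = a (ρ_m − ρ_c)/(ρ_c − ρ_w) = 11.9 km × 0.55/1.66 = 3.94 km.

3.94 km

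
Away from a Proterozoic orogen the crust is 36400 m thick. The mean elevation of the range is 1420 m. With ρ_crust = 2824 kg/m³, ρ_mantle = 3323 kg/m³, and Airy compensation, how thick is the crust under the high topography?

Root depth r = h ρ_c / (ρ_m − ρ_c) = 1420 m × 2824 / 499 = 8036 m.
Total thickness = T + h + r = 36400 m + 1420 m + 8036 m = 45900 m.

45900 m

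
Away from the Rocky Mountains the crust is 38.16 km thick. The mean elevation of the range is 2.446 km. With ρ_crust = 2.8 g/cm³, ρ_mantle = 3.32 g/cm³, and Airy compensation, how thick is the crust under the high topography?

Root depth r = h ρ_c / (ρ_m − ρ_c) = 2.446 km × 2.8 / 0.52 = 13.17 km.
Total thickness = T + h + r = 38.16 km + 2.446 km + 13.17 km = 53.8 km.

53.8 km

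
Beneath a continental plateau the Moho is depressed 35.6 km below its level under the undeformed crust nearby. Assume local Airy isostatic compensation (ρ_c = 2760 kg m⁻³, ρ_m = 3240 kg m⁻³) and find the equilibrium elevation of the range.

6.19 km

Equating mass per unit area of the two columns: ρ_c h = (ρ_m − ρ_c) r.
h = r (ρ_m − ρ_c) / ρ_c = 35.6 km × (3240 − 2760) / 2760 = 6.19 km.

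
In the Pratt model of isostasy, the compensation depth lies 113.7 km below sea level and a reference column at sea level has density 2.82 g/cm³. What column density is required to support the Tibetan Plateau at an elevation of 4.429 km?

2.71 g/cm³

Pratt balance: ρ_ref D = ρ (D + h).
ρ = ρ_ref D/(D + h) = 2.82 × 113.7 km/(113.7 km + 4.429 km) = 2.71 g/cm³.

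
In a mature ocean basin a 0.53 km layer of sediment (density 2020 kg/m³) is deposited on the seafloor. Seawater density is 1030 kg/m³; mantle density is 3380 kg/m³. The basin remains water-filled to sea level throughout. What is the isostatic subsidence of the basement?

Submarine loading: the sediment displaces seawater, and the subsidence is in turn flooded, so s (ρ_m − ρ_w) = t (ρ_sed − ρ_w).
s = 0.53 km × (2020 − 1030) / (3380 − 1030) = 0.223 km.

0.223 km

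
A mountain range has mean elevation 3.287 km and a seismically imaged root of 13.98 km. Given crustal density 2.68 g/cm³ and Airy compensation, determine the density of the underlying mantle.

Airy balance: ρ_c h = (ρ_m − ρ_c) r → ρ_m = ρ_c (1 + h/r).
ρ_m = 2.68 × (1 + 3.287 km/13.98 km) = 3.31 g/cm³.

3.31 g/cm³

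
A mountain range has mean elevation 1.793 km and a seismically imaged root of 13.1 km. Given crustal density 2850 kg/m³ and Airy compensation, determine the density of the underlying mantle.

3240 kg/m³

Airy balance: ρ_c h = (ρ_m − ρ_c) r → ρ_m = ρ_c (1 + h/r).
ρ_m = 2850 × (1 + 1.793 km/13.1 km) = 3240 kg/m³.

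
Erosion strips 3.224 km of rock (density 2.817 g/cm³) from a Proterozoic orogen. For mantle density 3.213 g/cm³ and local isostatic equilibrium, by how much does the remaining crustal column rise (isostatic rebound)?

2.83 km

Unloading: uplift u = e ρ_c/ρ_m = 3.224 km × 2.817/3.213 = 2.83 km.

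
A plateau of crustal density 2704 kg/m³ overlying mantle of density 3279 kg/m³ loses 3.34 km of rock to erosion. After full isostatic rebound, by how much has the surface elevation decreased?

Rebound u = e ρ_c/ρ_m = 3.34 km × 2704/3279 = 2.754 km.
Net surface drop = e − u = 3.34 km − 2.754 km = e (ρ_m − ρ_c)/ρ_m = 0.586 km.

0.586 km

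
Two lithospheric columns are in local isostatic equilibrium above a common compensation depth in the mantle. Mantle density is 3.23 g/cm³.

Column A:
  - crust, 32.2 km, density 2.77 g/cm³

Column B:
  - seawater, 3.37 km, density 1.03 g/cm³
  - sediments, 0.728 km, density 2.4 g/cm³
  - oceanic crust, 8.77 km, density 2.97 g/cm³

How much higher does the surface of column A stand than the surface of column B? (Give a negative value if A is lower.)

1.4 km

For any compensation level in the mantle, the mantle terms cancel and isostasy reduces to e = (Σt_A − Σt_B) − (Σ(ρt)_A − Σ(ρt)_B) / ρ_m.
Σt_A = 32.2 km; Σt_B = 12.868 km; Σ(ρt)_A = 89.194; Σ(ρt)_B = 31.2652 (in km·g/cm³).
e = (32.2 − 12.868) − (89.194 − 31.2652) / 3.23 = 1.4 km.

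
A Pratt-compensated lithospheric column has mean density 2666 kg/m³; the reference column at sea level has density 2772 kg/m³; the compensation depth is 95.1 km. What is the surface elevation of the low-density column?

ρ_ref D = ρ (D + h) → h = D (ρ_ref − ρ)/ρ.
h = 95.1 km × (2772 − 2666)/2666 = 3.78 km.

3.78 km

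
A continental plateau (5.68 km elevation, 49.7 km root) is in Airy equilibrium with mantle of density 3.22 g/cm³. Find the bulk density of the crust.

2.89 g/cm³

ρ_c h = (ρ_m − ρ_c) r → ρ_c (h + r) = ρ_m r → ρ_c = ρ_m r / (h + r).
ρ_c = 3.22 × 49.7 km / (5.68 km + 49.7 km) = 2.89 g/cm³.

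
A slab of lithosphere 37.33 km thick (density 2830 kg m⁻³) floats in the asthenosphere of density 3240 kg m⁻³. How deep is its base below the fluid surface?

Draft d = t ρ_obj/ρ_fluid = 37.33 km × 2830/3240 = 32.6 km.

32.6 km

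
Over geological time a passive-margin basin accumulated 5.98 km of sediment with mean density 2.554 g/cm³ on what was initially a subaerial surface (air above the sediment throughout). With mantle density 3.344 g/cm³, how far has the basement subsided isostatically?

4.57 km

Subaerial load: s = t ρ_sed / ρ_m = 5.98 km × 2.554/3.344 = 4.57 km.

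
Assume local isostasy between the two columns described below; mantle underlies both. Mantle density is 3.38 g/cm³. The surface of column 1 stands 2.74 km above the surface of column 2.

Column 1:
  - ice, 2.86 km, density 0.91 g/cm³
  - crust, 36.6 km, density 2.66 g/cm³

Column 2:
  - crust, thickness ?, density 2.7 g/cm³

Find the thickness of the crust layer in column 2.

35.5 km

Take the compensation level at the base of the deeper column (depth z_c below the surface of column 1) and equate Σ ρ_i t_i down to z_c; mantle fills any gap and the z_c terms cancel.
Column 1: 2.86×0.91 + 36.6×2.66 + (z_c − 39.46)×3.38
Column 2: 2.74×0 + x×2.7 + (z_c − 2.74 − 0 − x)×3.38
The z_c×3.38 term appears on both sides and cancels. Collect the known terms of each column as K = Σ(ρt)_known − 3.38 × (depth of known layers): K_1 = 99.9586 − 3.38×39.46 = −33.4162; K_2 = 0 − 3.38×(2.74 + 0) = −9.2612.
Balance: K_1 = K_2 − x×(3.38 − 2.7), so x = (K_2 − K_1)/(3.38 − 2.7) = 24.155/0.68 = 35.5 km.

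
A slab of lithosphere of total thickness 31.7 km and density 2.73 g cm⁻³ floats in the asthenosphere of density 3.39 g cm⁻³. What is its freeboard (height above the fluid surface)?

6.17 km

Floating equilibrium: submerged depth d = t ρ_obj/ρ_fluid = 31.7 km × 2.73/3.39 = 25.53 km.
Freeboard = t − d = 31.7 km − 25.53 km = 6.17 km.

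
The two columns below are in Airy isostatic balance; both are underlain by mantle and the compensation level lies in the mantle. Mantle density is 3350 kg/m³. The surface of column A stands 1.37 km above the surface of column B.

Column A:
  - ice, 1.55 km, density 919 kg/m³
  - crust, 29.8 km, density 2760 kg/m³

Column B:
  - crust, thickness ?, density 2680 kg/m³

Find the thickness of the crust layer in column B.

25 km

Take the compensation level at the base of the deeper column (depth z_c below the surface of column A) and equate Σ ρ_i t_i down to z_c; mantle fills any gap and the z_c terms cancel.
Column A: 1.55×919 + 29.8×2760 + (z_c − 31.35)×3350
Column B: 1.37×0 + x×2680 + (z_c − 1.37 − 0 − x)×3350
The z_c×3350 term appears on both sides and cancels. Collect the known terms of each column as K = Σ(ρt)_known − 3350 × (depth of known layers): K_A = 83672.45 − 3350×31.35 = −21350.05; K_B = 0 − 3350×(1.37 + 0) = −4589.5.
Balance: K_A = K_B − x×(3350 − 2680), so x = (K_B − K_A)/(3350 − 2680) = 16760.5/670 = 25 km.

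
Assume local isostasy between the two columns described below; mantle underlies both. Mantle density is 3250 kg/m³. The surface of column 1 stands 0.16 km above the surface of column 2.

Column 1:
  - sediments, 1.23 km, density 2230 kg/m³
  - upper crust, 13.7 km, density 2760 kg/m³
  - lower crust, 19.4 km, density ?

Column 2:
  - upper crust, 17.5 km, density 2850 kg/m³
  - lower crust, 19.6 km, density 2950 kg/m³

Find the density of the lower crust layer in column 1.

2970 kg/m³

Take the compensation level at the base of the deeper column (depth z_c below the surface of column 1) and equate Σ ρ_i t_i down to z_c; mantle fills any gap and the z_c terms cancel.
Column 1: 1.23×2230 + 13.7×2760 + 19.4×ρ + (z_c − 34.33)×3250
Column 2: 0.16×0 + 17.5×2850 + 19.6×2950 + (z_c − 0.16 − 37.1)×3250
The z_c×3250 term appears on both sides and cancels. Collect the known terms of each column as K = Σ(ρt)_known − 3250 × (depth of known layers): K_1 = 40554.9 − 3250×34.33 = −71017.6; K_2 = 107695 − 3250×(0.16 + 37.1) = −13400.
Balance: K_1 + 19.4×ρ = K_2, so ρ = (K_2 − K_1)/19.4 = 57617.6/19.4 = 2970 kg/m³.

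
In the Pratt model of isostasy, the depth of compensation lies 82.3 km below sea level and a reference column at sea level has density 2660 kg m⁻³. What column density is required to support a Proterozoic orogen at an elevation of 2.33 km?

Pratt balance: ρ_ref D = ρ (D + h).
ρ = ρ_ref D/(D + h) = 2660 × 82.3 km/(82.3 km + 2.33 km) = 2590 kg m⁻³.

2590 kg m⁻³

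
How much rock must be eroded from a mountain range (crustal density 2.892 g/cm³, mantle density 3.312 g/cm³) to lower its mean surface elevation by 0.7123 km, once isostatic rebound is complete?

5.62 km

Net drop Δ = e − u = e − e ρ_c/ρ_m = e (ρ_m − ρ_c)/ρ_m.
e = Δ ρ_m/(ρ_m − ρ_c) = 0.7123 km × 3.312/0.42 = 5.62 km.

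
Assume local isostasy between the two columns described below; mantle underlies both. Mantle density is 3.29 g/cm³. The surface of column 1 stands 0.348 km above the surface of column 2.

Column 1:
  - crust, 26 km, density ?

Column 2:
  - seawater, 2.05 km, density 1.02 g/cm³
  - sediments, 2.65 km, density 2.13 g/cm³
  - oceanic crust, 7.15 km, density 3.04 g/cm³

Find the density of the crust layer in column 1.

Take the compensation level at the base of the deeper column (depth z_c below the surface of column 1) and equate Σ ρ_i t_i down to z_c; mantle fills any gap and the z_c terms cancel.
Column 1: 26×ρ + (z_c − 26)×3.29
Column 2: 0.348×0 + 2.05×1.02 + 2.65×2.13 + 7.15×3.04 + (z_c − 0.348 − 11.85)×3.29
The z_c×3.29 term appears on both sides and cancels. Collect the known terms of each column as K = Σ(ρt)_known − 3.29 × (depth of known layers): K_1 = 0 − 3.29×26 = −85.54; K_2 = 29.4715 − 3.29×(0.348 + 11.85) = −10.65992.
Balance: K_1 + 26×ρ = K_2, so ρ = (K_2 − K_1)/26 = 74.8801/26 = 2.88 g/cm³.

2.88 g/cm³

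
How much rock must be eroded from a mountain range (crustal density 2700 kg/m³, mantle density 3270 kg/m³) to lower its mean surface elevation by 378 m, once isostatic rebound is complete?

Net drop Δ = e − u = e − e ρ_c/ρ_m = e (ρ_m − ρ_c)/ρ_m.
e = Δ ρ_m/(ρ_m − ρ_c) = 378 m × 3270/570 = 2170 m.

2170 m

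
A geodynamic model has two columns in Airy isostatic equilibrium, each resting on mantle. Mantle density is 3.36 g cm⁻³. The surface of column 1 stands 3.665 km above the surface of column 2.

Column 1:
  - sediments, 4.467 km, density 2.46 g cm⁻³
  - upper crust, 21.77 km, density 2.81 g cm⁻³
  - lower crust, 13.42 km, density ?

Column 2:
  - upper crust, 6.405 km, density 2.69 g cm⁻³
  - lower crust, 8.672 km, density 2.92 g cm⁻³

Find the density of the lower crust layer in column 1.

Take the compensation level at the base of the deeper column (depth z_c below the surface of column 1) and equate Σ ρ_i t_i down to z_c; mantle fills any gap and the z_c terms cancel.
Column 1: 4.467×2.46 + 21.77×2.81 + 13.42×ρ + (z_c − 39.657)×3.36
Column 2: 3.665×0 + 6.405×2.69 + 8.672×2.92 + (z_c − 3.665 − 15.077)×3.36
The z_c×3.36 term appears on both sides and cancels. Collect the known terms of each column as K = Σ(ρt)_known − 3.36 × (depth of known layers): K_1 = 72.16252 − 3.36×39.657 = −61.085; K_2 = 42.55169 − 3.36×(3.665 + 15.077) = −20.42143.
Balance: K_1 + 13.42×ρ = K_2, so ρ = (K_2 − K_1)/13.42 = 40.6636/13.42 = 3.03 g cm⁻³.

3.03 g cm⁻³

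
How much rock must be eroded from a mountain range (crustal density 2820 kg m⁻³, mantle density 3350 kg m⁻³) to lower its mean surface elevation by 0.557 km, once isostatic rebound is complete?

Net drop Δ = e − u = e − e ρ_c/ρ_m = e (ρ_m − ρ_c)/ρ_m.
e = Δ ρ_m/(ρ_m − ρ_c) = 0.557 km × 3350/530 = 3.52 km.

3.52 km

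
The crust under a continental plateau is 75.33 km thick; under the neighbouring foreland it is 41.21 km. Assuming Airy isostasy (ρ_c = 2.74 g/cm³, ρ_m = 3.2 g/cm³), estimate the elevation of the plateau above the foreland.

4.9 km

Excess crust Δ = 75.33 km − 41.21 km = 34.12 km, split between elevation h and root r with h + r = Δ.
Airy balance ρ_c h = (ρ_m − ρ_c) r gives r = h ρ_c/(ρ_m − ρ_c), so h (1 + ρ_c/(ρ_m − ρ_c)) = Δ, i.e. h = Δ (ρ_m − ρ_c)/ρ_m.
h = 34.12 km × 0.46/3.2 = 4.9 km.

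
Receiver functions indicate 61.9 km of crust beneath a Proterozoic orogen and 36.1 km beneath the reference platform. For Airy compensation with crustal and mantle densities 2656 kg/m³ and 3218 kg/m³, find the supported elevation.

Excess crust Δ = 61.9 km − 36.1 km = 25.8 km, split between elevation h and root r with h + r = Δ.
Airy balance ρ_c h = (ρ_m − ρ_c) r gives r = h ρ_c/(ρ_m − ρ_c), so h (1 + ρ_c/(ρ_m − ρ_c)) = Δ, i.e. h = Δ (ρ_m − ρ_c)/ρ_m.
h = 25.8 km × 562/3218 = 4.51 km.

4.51 km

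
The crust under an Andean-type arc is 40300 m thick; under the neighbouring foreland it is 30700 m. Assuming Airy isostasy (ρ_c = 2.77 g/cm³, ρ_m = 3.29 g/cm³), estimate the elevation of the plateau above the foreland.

Excess crust Δ = 40300 m − 30700 m = 9600 m, split between elevation h and root r with h + r = Δ.
Airy balance ρ_c h = (ρ_m − ρ_c) r gives r = h ρ_c/(ρ_m − ρ_c), so h (1 + ρ_c/(ρ_m − ρ_c)) = Δ, i.e. h = Δ (ρ_m − ρ_c)/ρ_m.
h = 9600 m × 0.52/3.29 = 1520 m.

1520 m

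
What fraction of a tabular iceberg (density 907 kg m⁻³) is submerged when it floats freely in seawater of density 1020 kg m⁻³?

0.889

Submerged fraction = ρ_obj/ρ_fluid = 907/1020 = 0.889.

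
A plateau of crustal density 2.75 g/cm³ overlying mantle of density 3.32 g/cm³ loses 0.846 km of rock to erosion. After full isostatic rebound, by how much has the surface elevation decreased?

Rebound u = e ρ_c/ρ_m = 0.846 km × 2.75/3.32 = 0.7008 km.
Net surface drop = e − u = 0.846 km − 0.7008 km = e (ρ_m − ρ_c)/ρ_m = 0.145 km.

0.145 km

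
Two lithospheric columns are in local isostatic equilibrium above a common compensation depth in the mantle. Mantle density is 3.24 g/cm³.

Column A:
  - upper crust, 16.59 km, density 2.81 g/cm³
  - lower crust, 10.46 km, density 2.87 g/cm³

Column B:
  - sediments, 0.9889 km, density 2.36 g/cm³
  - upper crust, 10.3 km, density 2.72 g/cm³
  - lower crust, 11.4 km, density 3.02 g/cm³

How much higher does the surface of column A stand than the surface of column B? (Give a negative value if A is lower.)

For any compensation level in the mantle, the mantle terms cancel and isostasy reduces to e = (Σt_A − Σt_B) − (Σ(ρt)_A − Σ(ρt)_B) / ρ_m.
Σt_A = 27.05 km; Σt_B = 22.6889 km; Σ(ρt)_A = 76.6381; Σ(ρt)_B = 64.777804 (in km·g/cm³).
e = (27.05 − 22.6889) − (76.6381 − 64.777804) / 3.24 = 0.701 km.

0.701 km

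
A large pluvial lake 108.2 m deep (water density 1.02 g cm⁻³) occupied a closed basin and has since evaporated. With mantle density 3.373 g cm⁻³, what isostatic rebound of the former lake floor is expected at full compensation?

u = d ρ_w/ρ_m = 108.2 m × 1.02/3.373 = 32.7 m.

32.7 m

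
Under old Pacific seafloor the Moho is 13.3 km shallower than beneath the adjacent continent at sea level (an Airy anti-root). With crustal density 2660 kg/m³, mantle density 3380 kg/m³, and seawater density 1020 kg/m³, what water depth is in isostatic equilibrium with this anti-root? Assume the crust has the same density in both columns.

Replacing a thickness d of crust by seawater at the top must be balanced by replacing crust with mantle at the base: d (ρ_c − ρ_w) = a (ρ_m − ρ_c).
d = a (ρ_m − ρ_c)/(ρ_c − ρ_w) = 13.3 km × 720/1640 = 5.84 km.

5.84 km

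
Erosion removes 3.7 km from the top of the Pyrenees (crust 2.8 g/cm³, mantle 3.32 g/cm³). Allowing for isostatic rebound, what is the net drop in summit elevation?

Rebound u = e ρ_c/ρ_m = 3.7 km × 2.8/3.32 = 3.12 km.
Net surface drop = e − u = 3.7 km − 3.12 km = e (ρ_m − ρ_c)/ρ_m = 0.58 km.

0.58 km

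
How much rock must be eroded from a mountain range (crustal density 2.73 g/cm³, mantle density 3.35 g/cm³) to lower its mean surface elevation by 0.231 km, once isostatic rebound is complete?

Net drop Δ = e − u = e − e ρ_c/ρ_m = e (ρ_m − ρ_c)/ρ_m.
e = Δ ρ_m/(ρ_m − ρ_c) = 0.231 km × 3.35/0.62 = 1.25 km.

1.25 km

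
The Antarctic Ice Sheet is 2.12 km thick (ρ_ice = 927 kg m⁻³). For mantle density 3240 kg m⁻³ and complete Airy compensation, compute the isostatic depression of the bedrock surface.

0.607 km

Equating mass per unit area of the two columns: the ice load ρ_ice t is balanced by mantle displaced below, ρ_m s.
s = t ρ_ice / ρ_m = 2.12 km × 927/3240 = 0.607 km.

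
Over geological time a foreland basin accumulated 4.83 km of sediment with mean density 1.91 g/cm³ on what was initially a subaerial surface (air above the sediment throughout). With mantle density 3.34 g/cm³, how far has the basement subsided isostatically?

Subaerial load: s = t ρ_sed / ρ_m = 4.83 km × 1.91/3.34 = 2.76 km.

2.76 km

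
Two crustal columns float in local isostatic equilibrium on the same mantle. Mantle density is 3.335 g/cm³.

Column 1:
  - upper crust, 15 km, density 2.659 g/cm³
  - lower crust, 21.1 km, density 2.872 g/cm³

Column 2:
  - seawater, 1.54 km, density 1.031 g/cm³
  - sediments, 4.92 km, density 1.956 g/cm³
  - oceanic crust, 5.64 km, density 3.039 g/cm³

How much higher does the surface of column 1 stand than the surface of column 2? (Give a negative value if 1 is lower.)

2.37 km

For any compensation level in the mantle, the mantle terms cancel and isostasy reduces to e = (Σt_1 − Σt_2) − (Σ(ρt)_1 − Σ(ρt)_2) / ρ_m.
Σt_1 = 36.1 km; Σt_2 = 12.1 km; Σ(ρt)_1 = 100.4842; Σ(ρt)_2 = 28.35122 (in km·g/cm³).
e = (36.1 − 12.1) − (100.4842 − 28.35122) / 3.335 = 2.37 km.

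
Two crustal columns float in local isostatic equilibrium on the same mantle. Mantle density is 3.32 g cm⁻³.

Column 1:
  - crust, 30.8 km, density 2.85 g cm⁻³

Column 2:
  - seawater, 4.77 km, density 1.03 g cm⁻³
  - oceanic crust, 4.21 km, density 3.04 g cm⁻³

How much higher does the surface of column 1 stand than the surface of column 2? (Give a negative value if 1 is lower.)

0.715 km

For any compensation level in the mantle, the mantle terms cancel and isostasy reduces to e = (Σt_1 − Σt_2) − (Σ(ρt)_1 − Σ(ρt)_2) / ρ_m.
Σt_1 = 30.8 km; Σt_2 = 8.98 km; Σ(ρt)_1 = 87.78; Σ(ρt)_2 = 17.7115 (in km·g cm⁻³).
e = (30.8 − 8.98) − (87.78 − 17.7115) / 3.32 = 0.715 km.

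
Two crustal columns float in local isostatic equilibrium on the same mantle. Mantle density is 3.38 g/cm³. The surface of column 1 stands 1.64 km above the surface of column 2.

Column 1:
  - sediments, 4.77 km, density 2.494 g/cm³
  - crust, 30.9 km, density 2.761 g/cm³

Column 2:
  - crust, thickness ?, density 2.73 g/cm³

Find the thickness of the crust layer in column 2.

Take the compensation level at the base of the deeper column (depth z_c below the surface of column 1) and equate Σ ρ_i t_i down to z_c; mantle fills any gap and the z_c terms cancel.
Column 1: 4.77×2.494 + 30.9×2.761 + (z_c − 35.67)×3.38
Column 2: 1.64×0 + x×2.73 + (z_c − 1.64 − 0 − x)×3.38
The z_c×3.38 term appears on both sides and cancels. Collect the known terms of each column as K = Σ(ρt)_known − 3.38 × (depth of known layers): K_1 = 97.21128 − 3.38×35.67 = −23.35332; K_2 = 0 − 3.38×(1.64 + 0) = −5.5432.
Balance: K_1 = K_2 − x×(3.38 − 2.73), so x = (K_2 − K_1)/(3.38 − 2.73) = 17.8101/0.65 = 27.4 km.

27.4 km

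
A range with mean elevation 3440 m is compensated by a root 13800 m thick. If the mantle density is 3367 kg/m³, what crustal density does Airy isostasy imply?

ρ_c h = (ρ_m − ρ_c) r → ρ_c (h + r) = ρ_m r → ρ_c = ρ_m r / (h + r).
ρ_c = 3367 × 13800 m / (3440 m + 13800 m) = 2700 kg/m³.

2700 kg/m³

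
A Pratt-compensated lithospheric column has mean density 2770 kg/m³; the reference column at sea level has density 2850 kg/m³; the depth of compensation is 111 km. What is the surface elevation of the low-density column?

3.21 km

ρ_ref D = ρ (D + h) → h = D (ρ_ref − ρ)/ρ.
h = 111 km × (2850 − 2770)/2770 = 3.21 km.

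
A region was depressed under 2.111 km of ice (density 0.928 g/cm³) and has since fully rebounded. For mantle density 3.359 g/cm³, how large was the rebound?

Removing the load lets mantle flow back in; uplift u satisfies ρ_ice t = ρ_m u.
u = t ρ_ice/ρ_m = 2.111 km × 0.928/3.359 = 0.583 km.

0.583 km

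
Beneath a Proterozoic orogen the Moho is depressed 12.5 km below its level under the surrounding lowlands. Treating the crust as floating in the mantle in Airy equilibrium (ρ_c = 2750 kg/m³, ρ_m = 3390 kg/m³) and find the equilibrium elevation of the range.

2.91 km

Balancing pressure at the compensation depth: ρ_c h = (ρ_m − ρ_c) r.
h = r (ρ_m − ρ_c) / ρ_c = 12.5 km × (3390 − 2750) / 2750 = 2.91 km.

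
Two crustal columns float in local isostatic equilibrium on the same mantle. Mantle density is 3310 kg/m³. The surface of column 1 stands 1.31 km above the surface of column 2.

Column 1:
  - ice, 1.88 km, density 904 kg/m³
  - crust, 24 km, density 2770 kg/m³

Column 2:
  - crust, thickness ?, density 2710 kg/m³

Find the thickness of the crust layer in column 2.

21.9 km

Take the compensation level at the base of the deeper column (depth z_c below the surface of column 1) and equate Σ ρ_i t_i down to z_c; mantle fills any gap and the z_c terms cancel.
Column 1: 1.88×904 + 24×2770 + (z_c − 25.88)×3310
Column 2: 1.31×0 + x×2710 + (z_c − 1.31 − 0 − x)×3310
The z_c×3310 term appears on both sides and cancels. Collect the known terms of each column as K = Σ(ρt)_known − 3310 × (depth of known layers): K_1 = 68179.52 − 3310×25.88 = −17483.28; K_2 = 0 − 3310×(1.31 + 0) = −4336.1.
Balance: K_1 = K_2 − x×(3310 − 2710), so x = (K_2 − K_1)/(3310 − 2710) = 13147.2/600 = 21.9 km.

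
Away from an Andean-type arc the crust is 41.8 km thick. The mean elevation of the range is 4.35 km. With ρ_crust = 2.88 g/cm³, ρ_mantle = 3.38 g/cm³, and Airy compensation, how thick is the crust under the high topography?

71.2 km

Root depth r = h ρ_c / (ρ_m − ρ_c) = 4.35 km × 2.88 / 0.5 = 25.06 km.
Total thickness = T + h + r = 41.8 km + 4.35 km + 25.06 km = 71.2 km.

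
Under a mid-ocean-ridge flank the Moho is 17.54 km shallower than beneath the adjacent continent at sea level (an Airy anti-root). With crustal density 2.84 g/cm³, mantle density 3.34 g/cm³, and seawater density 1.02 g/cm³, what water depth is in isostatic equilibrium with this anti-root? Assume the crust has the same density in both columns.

4.82 km

Replacing a thickness d of crust by seawater at the top must be balanced by replacing crust with mantle at the base: d (ρ_c − ρ_w) = a (ρ_m − ρ_c).
d = a (ρ_m − ρ_c)/(ρ_c − ρ_w) = 17.54 km × 0.5/1.82 = 4.82 km.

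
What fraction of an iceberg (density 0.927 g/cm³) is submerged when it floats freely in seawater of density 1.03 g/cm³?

90%

Submerged fraction = ρ_obj/ρ_fluid = 0.927/1.03 = 90%.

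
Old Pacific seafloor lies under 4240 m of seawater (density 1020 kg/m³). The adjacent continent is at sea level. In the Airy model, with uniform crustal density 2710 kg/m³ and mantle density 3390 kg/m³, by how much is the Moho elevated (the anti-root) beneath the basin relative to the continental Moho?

10500 m

In Airy isostatic equilibrium: replacing crust with seawater at the top is compensated by replacing crust with mantle at the base: d (ρ_c − ρ_w) = a (ρ_m − ρ_c).
a = d (ρ_c − ρ_w)/(ρ_m − ρ_c) = 4240 m × 1690/680 = 10500 m.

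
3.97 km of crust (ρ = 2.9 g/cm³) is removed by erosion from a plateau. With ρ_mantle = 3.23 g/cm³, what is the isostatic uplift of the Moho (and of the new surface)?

3.56 km

Unloading: uplift u = e ρ_c/ρ_m = 3.97 km × 2.9/3.23 = 3.56 km.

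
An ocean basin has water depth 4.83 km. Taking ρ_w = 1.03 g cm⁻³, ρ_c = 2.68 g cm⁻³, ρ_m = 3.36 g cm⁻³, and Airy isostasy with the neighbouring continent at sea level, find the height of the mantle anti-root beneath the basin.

By Archimedes' principle applied to the lithosphere: replacing crust with seawater at the top is compensated by replacing crust with mantle at the base: d (ρ_c − ρ_w) = a (ρ_m − ρ_c).
a = d (ρ_c − ρ_w)/(ρ_m − ρ_c) = 4.83 km × 1.65/0.68 = 11.7 km.

11.7 km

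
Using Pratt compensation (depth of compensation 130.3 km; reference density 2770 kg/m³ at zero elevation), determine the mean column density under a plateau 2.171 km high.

2720 kg/m³

Pratt balance: ρ_ref D = ρ (D + h).
ρ = ρ_ref D/(D + h) = 2770 × 130.3 km/(130.3 km + 2.171 km) = 2720 kg/m³.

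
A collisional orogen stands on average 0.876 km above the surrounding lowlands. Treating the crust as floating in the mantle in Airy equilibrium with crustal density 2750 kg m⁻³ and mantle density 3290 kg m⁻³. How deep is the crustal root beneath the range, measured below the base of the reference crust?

Equating mass per unit area of the two columns: the weight of the topography is balanced by the buoyancy of the root, ρ_c h = (ρ_m − ρ_c) r.
r = h · ρ_c / (ρ_m − ρ_c) = 0.876 km × 2750 / (3290 − 2750) = 4.46 km.

4.46 km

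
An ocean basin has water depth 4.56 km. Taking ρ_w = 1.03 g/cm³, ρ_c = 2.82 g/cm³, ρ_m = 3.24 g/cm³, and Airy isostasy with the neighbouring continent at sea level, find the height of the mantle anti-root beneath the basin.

For local isostatic compensation: replacing crust with seawater at the top is compensated by replacing crust with mantle at the base: d (ρ_c − ρ_w) = a (ρ_m − ρ_c).
a = d (ρ_c − ρ_w)/(ρ_m − ρ_c) = 4.56 km × 1.79/0.42 = 19.4 km.

19.4 km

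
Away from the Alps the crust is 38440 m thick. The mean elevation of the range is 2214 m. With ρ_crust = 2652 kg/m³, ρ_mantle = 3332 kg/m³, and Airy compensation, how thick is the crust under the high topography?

Root depth r = h ρ_c / (ρ_m − ρ_c) = 2214 m × 2652 / 680 = 8635 m.
Total thickness = T + h + r = 38440 m + 2214 m + 8635 m = 49300 m.

49300 m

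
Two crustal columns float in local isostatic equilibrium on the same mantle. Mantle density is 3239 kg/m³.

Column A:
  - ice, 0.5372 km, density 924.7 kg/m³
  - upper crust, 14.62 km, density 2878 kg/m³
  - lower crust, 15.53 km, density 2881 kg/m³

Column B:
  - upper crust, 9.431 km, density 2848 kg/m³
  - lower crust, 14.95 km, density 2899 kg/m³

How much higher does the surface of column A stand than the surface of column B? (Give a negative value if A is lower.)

1.02 km

For any compensation level in the mantle, the mantle terms cancel and isostasy reduces to e = (Σt_A − Σt_B) − (Σ(ρt)_A − Σ(ρt)_B) / ρ_m.
Σt_A = 30.6872 km; Σt_B = 24.381 km; Σ(ρt)_A = 87315.0388; Σ(ρt)_B = 70199.538 (in km·kg/m³).
e = (30.6872 − 24.381) − (87315.0388 − 70199.538) / 3239 = 1.02 km.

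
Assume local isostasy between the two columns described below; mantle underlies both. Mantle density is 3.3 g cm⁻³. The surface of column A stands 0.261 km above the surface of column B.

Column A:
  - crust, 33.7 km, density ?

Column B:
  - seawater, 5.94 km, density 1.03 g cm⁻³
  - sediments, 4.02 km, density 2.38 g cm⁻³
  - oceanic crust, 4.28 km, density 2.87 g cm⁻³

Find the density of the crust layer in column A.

2.71 g cm⁻³

Take the compensation level at the base of the deeper column (depth z_c below the surface of column A) and equate Σ ρ_i t_i down to z_c; mantle fills any gap and the z_c terms cancel.
Column A: 33.7×ρ + (z_c − 33.7)×3.3
Column B: 0.261×0 + 5.94×1.03 + 4.02×2.38 + 4.28×2.87 + (z_c − 0.261 − 14.24)×3.3
The z_c×3.3 term appears on both sides and cancels. Collect the known terms of each column as K = Σ(ρt)_known − 3.3 × (depth of known layers): K_A = 0 − 3.3×33.7 = −111.21; K_B = 27.9694 − 3.3×(0.261 + 14.24) = −19.8839.
Balance: K_A + 33.7×ρ = K_B, so ρ = (K_B − K_A)/33.7 = 91.3261/33.7 = 2.71 g cm⁻³.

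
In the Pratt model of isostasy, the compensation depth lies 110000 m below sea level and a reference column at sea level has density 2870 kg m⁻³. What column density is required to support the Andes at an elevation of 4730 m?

2750 kg m⁻³

Pratt balance: ρ_ref D = ρ (D + h).
ρ = ρ_ref D/(D + h) = 2870 × 110000 m/(110000 m + 4730 m) = 2750 kg m⁻³.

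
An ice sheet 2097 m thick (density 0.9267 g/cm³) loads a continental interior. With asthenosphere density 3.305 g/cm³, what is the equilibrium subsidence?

Isostatic balance requires: the ice load ρ_ice t is balanced by mantle displaced below, ρ_m s.
s = t ρ_ice / ρ_m = 2097 m × 0.9267/3.305 = 588 m.

588 m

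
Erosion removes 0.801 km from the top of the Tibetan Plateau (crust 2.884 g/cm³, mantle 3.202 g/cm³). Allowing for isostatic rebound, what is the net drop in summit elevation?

Rebound u = e ρ_c/ρ_m = 0.801 km × 2.884/3.202 = 0.7215 km.
Net surface drop = e − u = 0.801 km − 0.7215 km = e (ρ_m − ρ_c)/ρ_m = 0.0795 km.

0.0795 km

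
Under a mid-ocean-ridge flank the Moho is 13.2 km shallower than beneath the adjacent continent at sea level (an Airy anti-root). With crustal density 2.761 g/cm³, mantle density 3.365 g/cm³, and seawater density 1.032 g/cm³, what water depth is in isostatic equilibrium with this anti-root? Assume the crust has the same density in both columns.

4.61 km

Replacing a thickness d of crust by seawater at the top must be balanced by replacing crust with mantle at the base: d (ρ_c − ρ_w) = a (ρ_m − ρ_c).
d = a (ρ_m − ρ_c)/(ρ_c − ρ_w) = 13.2 km × 0.604/1.729 = 4.61 km.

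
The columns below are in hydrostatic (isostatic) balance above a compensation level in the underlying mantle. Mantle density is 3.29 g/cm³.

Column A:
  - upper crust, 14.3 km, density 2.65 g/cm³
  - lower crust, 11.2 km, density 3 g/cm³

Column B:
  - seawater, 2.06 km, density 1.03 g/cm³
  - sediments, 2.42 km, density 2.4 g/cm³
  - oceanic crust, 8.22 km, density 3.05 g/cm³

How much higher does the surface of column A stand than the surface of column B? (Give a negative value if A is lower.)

1.1 km

For any compensation level in the mantle, the mantle terms cancel and isostasy reduces to e = (Σt_A − Σt_B) − (Σ(ρt)_A − Σ(ρt)_B) / ρ_m.
Σt_A = 25.5 km; Σt_B = 12.7 km; Σ(ρt)_A = 71.495; Σ(ρt)_B = 33.0008 (in km·g/cm³).
e = (25.5 − 12.7) − (71.495 − 33.0008) / 3.29 = 1.1 km.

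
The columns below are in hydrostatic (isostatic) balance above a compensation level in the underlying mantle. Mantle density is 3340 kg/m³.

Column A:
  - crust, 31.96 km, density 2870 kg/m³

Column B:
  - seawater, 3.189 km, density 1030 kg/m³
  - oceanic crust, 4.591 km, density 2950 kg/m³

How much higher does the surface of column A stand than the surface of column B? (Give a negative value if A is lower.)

For any compensation level in the mantle, the mantle terms cancel and isostasy reduces to e = (Σt_A − Σt_B) − (Σ(ρt)_A − Σ(ρt)_B) / ρ_m.
Σt_A = 31.96 km; Σt_B = 7.78 km; Σ(ρt)_A = 91725.2; Σ(ρt)_B = 16828.12 (in km·kg/m³).
e = (31.96 − 7.78) − (91725.2 − 16828.12) / 3340 = 1.76 km.

1.76 km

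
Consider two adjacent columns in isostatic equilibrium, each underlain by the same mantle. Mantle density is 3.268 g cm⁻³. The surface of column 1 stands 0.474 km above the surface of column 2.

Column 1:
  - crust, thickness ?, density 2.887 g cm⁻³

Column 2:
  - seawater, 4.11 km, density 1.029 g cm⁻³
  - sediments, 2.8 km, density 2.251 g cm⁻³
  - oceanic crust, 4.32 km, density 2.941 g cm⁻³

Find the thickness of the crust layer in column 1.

39.4 km

Take the compensation level at the base of the deeper column (depth z_c below the surface of column 1) and equate Σ ρ_i t_i down to z_c; mantle fills any gap and the z_c terms cancel.
Column 1: x×2.887 + (z_c − 0 − x)×3.268
Column 2: 0.474×0 + 4.11×1.029 + 2.8×2.251 + 4.32×2.941 + (z_c − 0.474 − 11.23)×3.268
The z_c×3.268 term appears on both sides and cancels. Collect the known terms of each column as K = Σ(ρt)_known − 3.268 × (depth of known layers): K_1 = 0 − 3.268×0 = 0; K_2 = 23.23711 − 3.268×(0.474 + 11.23) = −15.011562.
Balance: K_1 − x×(3.268 − 2.887) = K_2, so x = (K_1 − K_2)/(3.268 − 2.887) = 15.0116/0.381 = 39.4 km.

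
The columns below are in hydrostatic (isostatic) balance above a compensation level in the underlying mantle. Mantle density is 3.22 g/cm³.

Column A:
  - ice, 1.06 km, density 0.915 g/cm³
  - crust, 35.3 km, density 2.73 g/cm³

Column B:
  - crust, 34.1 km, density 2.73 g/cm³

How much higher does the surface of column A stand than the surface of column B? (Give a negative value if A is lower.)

0.941 km

For any compensation level in the mantle, the mantle terms cancel and isostasy reduces to e = (Σt_A − Σt_B) − (Σ(ρt)_A − Σ(ρt)_B) / ρ_m.
Σt_A = 36.36 km; Σt_B = 34.1 km; Σ(ρt)_A = 97.3389; Σ(ρt)_B = 93.093 (in km·g/cm³).
e = (36.36 − 34.1) − (97.3389 − 93.093) / 3.22 = 0.941 km.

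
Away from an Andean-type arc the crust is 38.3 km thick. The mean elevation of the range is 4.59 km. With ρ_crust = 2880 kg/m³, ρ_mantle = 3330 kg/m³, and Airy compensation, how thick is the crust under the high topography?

72.3 km

Root depth r = h ρ_c / (ρ_m − ρ_c) = 4.59 km × 2880 / 450 = 29.38 km.
Total thickness = T + h + r = 38.3 km + 4.59 km + 29.38 km = 72.3 km.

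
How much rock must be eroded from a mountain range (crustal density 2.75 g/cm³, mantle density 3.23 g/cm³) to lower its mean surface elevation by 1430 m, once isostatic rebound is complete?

Net drop Δ = e − u = e − e ρ_c/ρ_m = e (ρ_m − ρ_c)/ρ_m.
e = Δ ρ_m/(ρ_m − ρ_c) = 1430 m × 3.23/0.48 = 9620 m.

9620 m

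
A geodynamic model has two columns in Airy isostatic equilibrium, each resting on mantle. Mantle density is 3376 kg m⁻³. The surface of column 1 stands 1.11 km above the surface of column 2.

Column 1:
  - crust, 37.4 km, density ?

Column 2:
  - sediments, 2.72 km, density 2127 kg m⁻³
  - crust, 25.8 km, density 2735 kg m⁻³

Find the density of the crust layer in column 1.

Take the compensation level at the base of the deeper column (depth z_c below the surface of column 1) and equate Σ ρ_i t_i down to z_c; mantle fills any gap and the z_c terms cancel.
Column 1: 37.4×ρ + (z_c − 37.4)×3376
Column 2: 1.11×0 + 2.72×2127 + 25.8×2735 + (z_c − 1.11 − 28.52)×3376
The z_c×3376 term appears on both sides and cancels. Collect the known terms of each column as K = Σ(ρt)_known − 3376 × (depth of known layers): K_1 = 0 − 3376×37.4 = −126262.4; K_2 = 76348.44 − 3376×(1.11 + 28.52) = −23682.44.
Balance: K_1 + 37.4×ρ = K_2, so ρ = (K_2 − K_1)/37.4 = 102580/37.4 = 2740 kg m⁻³.

2740 kg m⁻³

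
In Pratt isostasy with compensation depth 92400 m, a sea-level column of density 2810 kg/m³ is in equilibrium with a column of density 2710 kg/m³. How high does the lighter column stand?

3410 m

ρ_ref D = ρ (D + h) → h = D (ρ_ref − ρ)/ρ.
h = 92400 m × (2810 − 2710)/2710 = 3410 m.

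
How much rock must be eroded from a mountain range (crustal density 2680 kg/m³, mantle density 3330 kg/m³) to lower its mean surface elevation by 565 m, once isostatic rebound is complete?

2890 m

Net drop Δ = e − u = e − e ρ_c/ρ_m = e (ρ_m − ρ_c)/ρ_m.
e = Δ ρ_m/(ρ_m − ρ_c) = 565 m × 3330/650 = 2890 m.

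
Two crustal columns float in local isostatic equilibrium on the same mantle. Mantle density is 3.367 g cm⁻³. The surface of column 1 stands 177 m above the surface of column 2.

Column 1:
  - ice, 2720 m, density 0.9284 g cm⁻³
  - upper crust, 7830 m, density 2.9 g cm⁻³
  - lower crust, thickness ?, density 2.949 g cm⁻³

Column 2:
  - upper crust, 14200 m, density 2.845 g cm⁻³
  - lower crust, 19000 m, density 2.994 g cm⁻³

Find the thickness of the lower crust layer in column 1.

11500 m

Take the compensation level at the base of the deeper column (depth z_c below the surface of column 1) and equate Σ ρ_i t_i down to z_c; mantle fills any gap and the z_c terms cancel.
Column 1: 2720×0.9284 + 7830×2.9 + x×2.949 + (z_c − 10550 − x)×3.367
Column 2: 177×0 + 14200×2.845 + 19000×2.994 + (z_c − 177 − 33200)×3.367
The z_c×3.367 term appears on both sides and cancels. Collect the known terms of each column as K = Σ(ρt)_known − 3.367 × (depth of known layers): K_1 = 25232.248 − 3.367×10550 = −10289.602; K_2 = 97285 − 3.367×(177 + 33200) = −15095.359.
Balance: K_1 − x×(3.367 − 2.949) = K_2, so x = (K_1 − K_2)/(3.367 − 2.949) = 4805.76/0.418 = 11500 m.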